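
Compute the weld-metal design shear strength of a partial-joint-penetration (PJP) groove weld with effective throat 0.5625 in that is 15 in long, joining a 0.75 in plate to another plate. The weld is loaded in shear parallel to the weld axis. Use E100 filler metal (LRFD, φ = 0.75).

E100XX → F_EXX = 100 ksi.
Effective throat (given) t_e = 0.5625 in.
A_we = 0.5625 × 15 = 8.438 in².
F_nw = 0.6 F_EXX = 60 ksi.
φR_n = 0.75 × 60 × 8.438 = 379.7 kip.

φR_n ≈ 380 kip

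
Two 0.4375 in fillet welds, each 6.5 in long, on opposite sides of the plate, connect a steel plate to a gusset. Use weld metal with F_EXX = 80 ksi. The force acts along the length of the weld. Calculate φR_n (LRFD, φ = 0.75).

Effective throat t_e = 0.707 × 0.4375 = 0.3093 in.
Total length L = 13 in; A_we = 0.3093 × 13 = 4.021 in².
F_nw = 0.6 F_EXX = 0.6 × 80 = 48 ksi.
φR_n = 0.75 × 48 × 4.021 = 144.8 kip.

φR_n ≈ 145 kip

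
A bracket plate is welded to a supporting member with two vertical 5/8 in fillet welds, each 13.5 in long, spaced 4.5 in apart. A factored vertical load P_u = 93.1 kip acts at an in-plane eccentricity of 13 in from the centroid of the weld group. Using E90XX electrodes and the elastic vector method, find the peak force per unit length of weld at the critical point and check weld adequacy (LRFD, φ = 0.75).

f_max ≈ 17.2 kip/in; adequate

E90XX → F_EXX = 90 ksi.
Total weld length L_w = 27 in. Treat welds as unit-width lines.
Polar moment about centroid: J = 2[d³/12 + d(b/2)²] = 2[13.5³/12 + 13.5×2.25²] = 546.8 in³.
Direct shear f_v = P/L_w = 93.1 / 27 = 3.448 kip/in (vertical).
Torsion M = P·e = 93.1 × 13 = 1210.3 kip·in.
Critical point at (x, y) = (2.25, 6.75) from centroid. f_tx = M·y/J = 14.94 kip/in; f_ty = M·x/J = 4.981 kip/in.
Resultant f_max = √[f_tx² + (f_v + f_ty)²] = √[14.94² + (3.448 + 4.981)²] = 17.16 kip/in.
Capacity per unit length: φr_n = 0.75 × 0.6 × 90 × (0.707 × 0.625) = 17.9 kip/in.
17.16 ≤ 17.9 → adequate.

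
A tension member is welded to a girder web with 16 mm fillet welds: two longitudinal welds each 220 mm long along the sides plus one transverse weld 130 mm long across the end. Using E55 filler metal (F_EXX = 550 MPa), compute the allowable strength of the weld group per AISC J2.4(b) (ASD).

R_n/Ω ≈ 1060 kN

t_e = 0.707 × 16 = 11.31 mm.
R_nwl = 0.6 × 550 × 11.31 × 440 × 10⁻³ = 1643 kN (longitudinal, 2 welds).
R_nwt = 0.6 × 550 × 11.31 × 130 × 10⁻³ = 485.3 kN (transverse, base value).
(i) R_nwl + R_nwt = 2128 kN; (ii) 0.85 R_nwl + 1.5 R_nwt = 2124 kN.
R_n = max = 2128 kN [governs: (i)]; R_n/Ω = 1064 kN.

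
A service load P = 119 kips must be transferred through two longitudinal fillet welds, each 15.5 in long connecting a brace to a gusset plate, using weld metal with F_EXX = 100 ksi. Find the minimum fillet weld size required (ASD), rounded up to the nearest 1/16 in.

Total weld length L = 31 in.
Required throat t_e = P × Ω / (0.6 F_EXX × L) = 119 × 2.0 / (0.6 × 100 × 31) = 0.128 in.
Required leg w = t_e / 0.707 = 0.181 in → use 3/16 in.

w = 3/16 in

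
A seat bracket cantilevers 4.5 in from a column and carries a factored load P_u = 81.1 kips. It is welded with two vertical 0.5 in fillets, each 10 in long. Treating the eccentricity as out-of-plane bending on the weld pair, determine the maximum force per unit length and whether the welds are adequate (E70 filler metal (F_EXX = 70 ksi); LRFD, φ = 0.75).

f_max ≈ 11.7 kip/in; NOT adequate

L_w = 2 × 10 = 20 in; section modulus (unit throat) S = 2 × L²/6 = 33.33 in².
Direct shear f_v = P/L_w = 81.1/20 = 4.055 kip/in.
Moment M = P × e = 81.1 × 4.5 = 364.95 kip·in; bending f_b = M/S = 10.95 kip/in.
f_max = √(f_v² + f_b²) = √(4.055² + 10.95²) = 11.68 kip/in.
φr_n = 0.75 × 0.6 × 70 × (0.707 × 0.5) = 11.14 kip/in → NOT adequate.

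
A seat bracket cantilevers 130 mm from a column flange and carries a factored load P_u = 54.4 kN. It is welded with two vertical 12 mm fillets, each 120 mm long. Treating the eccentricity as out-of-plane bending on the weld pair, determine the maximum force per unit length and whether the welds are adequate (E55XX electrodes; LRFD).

E55XX → F_EXX = 550 MPa.
L_w = 2 × 120 = 240 mm; section modulus (unit throat) S = 2 × L²/6 = 4800 mm².
Direct shear f_v = P/L_w = 54.4×10³/240 = 226.7 N/mm.
Moment M = P × e = 54.4×10³ × 130 = 7072000 N·mm; bending f_b = M/S = 1473 N/mm.
f_max = √(f_v² + f_b²) = √(226.7² + 1473²) = 1491 N/mm.
φr_n = 0.75 × 0.6 × 550 × (0.707 × 12) = 2100 N/mm → adequate.

f_max ≈ 1490 N/mm; adequate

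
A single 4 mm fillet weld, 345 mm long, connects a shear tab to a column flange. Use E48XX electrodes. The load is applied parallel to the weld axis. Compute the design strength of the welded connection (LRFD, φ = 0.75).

φR_n ≈ 211 kN

E48XX → F_EXX = 480 MPa.
Effective throat t_e = 0.707 × 4 = 2.828 mm.
Total length L = 345 mm; A_we = 2.828 × 345 = 975.7 mm².
F_nw = 0.6 F_EXX = 0.6 × 480 = 288 MPa.
φR_n = 0.75 × 288 × 975.7 × 10⁻³ = 210.7 kN.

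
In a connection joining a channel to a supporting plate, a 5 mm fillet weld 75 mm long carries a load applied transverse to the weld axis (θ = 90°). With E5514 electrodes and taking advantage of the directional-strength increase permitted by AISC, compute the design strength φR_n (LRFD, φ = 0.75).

E55XX → F_EXX = 550 MPa.
t_e = 0.707 × 5 = 3.535 mm; A_we = 3.535 × 75 = 265.1 mm².
Directional factor: 1.0 + 0.5 sin^1.5(90°) = 1.5.
F_nw = 0.6 × 550 × 1.5 = 495 MPa.
φR_n = 0.75 × 495 × 265.1 × 10⁻³ = 98.43 kN.

φR_n ≈ 98.4 kN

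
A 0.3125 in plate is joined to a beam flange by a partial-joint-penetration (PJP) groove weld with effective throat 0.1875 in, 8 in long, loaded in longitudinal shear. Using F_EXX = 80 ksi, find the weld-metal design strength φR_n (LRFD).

φR_n ≈ 54 kips

Effective throat (given) t_e = 0.1875 in.
A_we = 0.1875 × 8 = 1.5 in².
F_nw = 0.6 F_EXX = 48 ksi.
φR_n = 0.75 × 48 × 1.5 = 54 kips.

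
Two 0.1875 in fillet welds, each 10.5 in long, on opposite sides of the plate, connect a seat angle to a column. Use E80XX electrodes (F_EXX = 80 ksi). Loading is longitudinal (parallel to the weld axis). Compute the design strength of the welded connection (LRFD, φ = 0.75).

φR_n ≈ 100 kips

Effective throat t_e = 0.707 × 0.1875 = 0.1326 in.
Total length L = 21 in; A_we = 0.1326 × 21 = 2.784 in².
F_nw = 0.6 F_EXX = 0.6 × 80 = 48 ksi.
φR_n = 0.75 × 48 × 2.784 = 100.2 kips.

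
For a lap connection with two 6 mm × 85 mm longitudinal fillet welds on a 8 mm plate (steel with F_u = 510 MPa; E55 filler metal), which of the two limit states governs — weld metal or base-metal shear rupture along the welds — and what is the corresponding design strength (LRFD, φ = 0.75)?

E55XX → F_EXX = 550 MPa.
t_e = 0.707 × 6 = 4.242 mm; L = 170 mm.
Weld metal: φR_n = 0.75 × 0.6 × 550 × 4.242 × 170 × 10⁻³ = 178.5 kN.
Base metal (shear rupture): φR_n = 0.75 × 0.6 × 510 × 8 × 170 × 10⁻³ = 312.1 kN.
Governing: weld metal.

φR_n ≈ 178 kN (weld metal governs)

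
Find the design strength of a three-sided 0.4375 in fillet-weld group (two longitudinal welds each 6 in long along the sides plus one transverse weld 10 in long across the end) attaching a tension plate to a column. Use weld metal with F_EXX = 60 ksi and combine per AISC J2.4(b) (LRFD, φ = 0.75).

t_e = 0.707 × 0.4375 = 0.3093 in.
R_nwl = 0.6 × 60 × 0.3093 × 12 = 133.6 kip (longitudinal, 2 welds).
R_nwt = 0.6 × 60 × 0.3093 × 10 = 111.4 kip (transverse, base value).
(i) R_nwl + R_nwt = 245 kip; (ii) 0.85 R_nwl + 1.5 R_nwt = 280.6 kip.
R_n = max = 280.6 kip [governs: (ii)]; φR_n = 210.5 kip.

φR_n ≈ 210 kip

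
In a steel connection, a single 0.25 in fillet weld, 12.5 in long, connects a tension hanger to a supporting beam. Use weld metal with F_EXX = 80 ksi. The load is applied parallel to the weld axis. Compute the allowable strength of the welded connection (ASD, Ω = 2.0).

R_n/Ω ≈ 53 kip

Effective throat t_e = 0.707 × 0.25 = 0.1767 in.
Total length L = 12.5 in; A_we = 0.1767 × 12.5 = 2.209 in².
F_nw = 0.6 F_EXX = 0.6 × 80 = 48 ksi.
R_n = 48 × 2.209 = 106.1 kip; R_n/Ω = 106.1/2.0 = 53.03 kip.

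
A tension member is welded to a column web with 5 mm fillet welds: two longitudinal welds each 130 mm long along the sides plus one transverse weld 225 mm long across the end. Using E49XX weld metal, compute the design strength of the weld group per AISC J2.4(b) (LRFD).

φR_n ≈ 435 kN

E49XX → F_EXX = 490 MPa.
t_e = 0.707 × 5 = 3.535 mm.
R_nwl = 0.6 × 490 × 3.535 × 260 × 10⁻³ = 270.2 kN (longitudinal, 2 welds).
R_nwt = 0.6 × 490 × 3.535 × 225 × 10⁻³ = 233.8 kN (transverse, base value).
(i) R_nwl + R_nwt = 504.1 kN; (ii) 0.85 R_nwl + 1.5 R_nwt = 580.4 kN.
R_n = max = 580.4 kN [governs: (ii)]; φR_n = 435.3 kN.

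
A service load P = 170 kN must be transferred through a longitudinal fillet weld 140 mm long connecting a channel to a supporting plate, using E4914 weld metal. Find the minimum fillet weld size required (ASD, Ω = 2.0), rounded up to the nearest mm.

w = 12 mm

E49XX → F_EXX = 490 MPa.
Total weld length L = 140 mm.
Required throat t_e = P × Ω / (0.6 F_EXX × L) = 170 × 2.0 / (0.6 × 490 × 140 × 10⁻³) = 8.26 mm.
Required leg w = t_e / 0.707 = 11.68 mm → use 12 mm.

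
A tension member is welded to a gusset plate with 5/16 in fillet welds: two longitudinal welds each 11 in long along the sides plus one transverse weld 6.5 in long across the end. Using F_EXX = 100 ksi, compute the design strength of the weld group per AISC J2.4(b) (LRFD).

t_e = 0.707 × 0.3125 = 0.2209 in.
R_nwl = 0.6 × 100 × 0.2209 × 22 = 291.6 kips (longitudinal, 2 welds).
R_nwt = 0.6 × 100 × 0.2209 × 6.5 = 86.17 kips (transverse, base value).
(i) R_nwl + R_nwt = 377.8 kips; (ii) 0.85 R_nwl + 1.5 R_nwt = 377.1 kips.
R_n = max = 377.8 kips [governs: (i)]; φR_n = 283.4 kips.

φR_n ≈ 283 kips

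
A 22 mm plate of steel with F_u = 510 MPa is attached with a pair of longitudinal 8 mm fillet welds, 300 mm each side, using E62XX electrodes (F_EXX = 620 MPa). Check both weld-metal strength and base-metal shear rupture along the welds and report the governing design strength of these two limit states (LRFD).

φR_n ≈ 947 kN (weld metal governs)

t_e = 0.707 × 8 = 5.656 mm; L = 600 mm.
Weld metal: φR_n = 0.75 × 0.6 × 620 × 5.656 × 600 × 10⁻³ = 946.8 kN.
Base metal (shear rupture): φR_n = 0.75 × 0.6 × 510 × 22 × 600 × 10⁻³ = 3029 kN.
Governing: weld metal.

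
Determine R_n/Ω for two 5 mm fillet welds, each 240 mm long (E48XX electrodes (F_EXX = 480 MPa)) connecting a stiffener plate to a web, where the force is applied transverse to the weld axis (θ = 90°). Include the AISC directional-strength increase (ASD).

R_n/Ω ≈ 367 kN

t_e = 0.707 × 5 = 3.535 mm; A_we = 3.535 × 480 = 1697 mm².
Directional factor: 1.0 + 0.5 sin^1.5(90°) = 1.5.
F_nw = 0.6 × 480 × 1.5 = 432 MPa.
R_n/Ω = (432 × 1697) / 2.0 × 10⁻³ = 366.5 kN.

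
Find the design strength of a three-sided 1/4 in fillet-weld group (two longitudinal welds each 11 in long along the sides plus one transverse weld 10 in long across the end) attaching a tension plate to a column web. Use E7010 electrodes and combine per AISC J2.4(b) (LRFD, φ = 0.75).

φR_n ≈ 188 kips

E70XX → F_EXX = 70 ksi.
t_e = 0.707 × 0.25 = 0.1767 in.
R_nwl = 0.6 × 70 × 0.1767 × 22 = 163.3 kips (longitudinal, 2 welds).
R_nwt = 0.6 × 70 × 0.1767 × 10 = 74.23 kips (transverse, base value).
(i) R_nwl + R_nwt = 237.6 kips; (ii) 0.85 R_nwl + 1.5 R_nwt = 250.2 kips.
R_n = max = 250.2 kips [governs: (ii)]; φR_n = 187.6 kips.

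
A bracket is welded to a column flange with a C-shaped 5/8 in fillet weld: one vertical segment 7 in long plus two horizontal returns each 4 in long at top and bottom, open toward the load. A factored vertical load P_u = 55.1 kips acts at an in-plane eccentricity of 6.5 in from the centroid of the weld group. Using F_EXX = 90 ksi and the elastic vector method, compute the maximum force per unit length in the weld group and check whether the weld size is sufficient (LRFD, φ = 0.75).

Total weld length L_w = 15 in. Treat welds as unit-width lines.
Centroid: x̄ = 2×4×2 / 15 = 1.067 in from the vertical weld.
Polar moment about centroid: J = I_x + I_y = [7³/12 + 2×4×3.5²] + [7×1.067² + 2(4³/12 + 4×0.9333²)] = 152.2 in³.
Direct shear f_v = P/L_w = 55.1 / 15 = 3.673 kip/in (vertical).
Torsion M = P·e = 55.1 × 6.5 = 358.15 kip·in.
Critical point at (x, y) = (2.933, 3.5) from centroid. f_tx = M·y/J = 8.237 kip/in; f_ty = M·x/J = 6.903 kip/in.
Resultant f_max = √[f_tx² + (f_v + f_ty)²] = √[8.237² + (3.673 + 6.903)²] = 13.41 kip/in.
Capacity per unit length: φr_n = 0.75 × 0.6 × 90 × (0.707 × 0.625) = 17.9 kip/in.
13.41 ≤ 17.9 → adequate.

f_max ≈ 13.4 kip/in; adequate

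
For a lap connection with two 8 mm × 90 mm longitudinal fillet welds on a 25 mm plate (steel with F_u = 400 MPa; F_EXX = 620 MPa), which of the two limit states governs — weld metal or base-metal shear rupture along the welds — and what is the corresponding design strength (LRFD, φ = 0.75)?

t_e = 0.707 × 8 = 5.656 mm; L = 180 mm.
Weld metal: φR_n = 0.75 × 0.6 × 620 × 5.656 × 180 × 10⁻³ = 284 kN.
Base metal (shear rupture): φR_n = 0.75 × 0.6 × 400 × 25 × 180 × 10⁻³ = 810 kN.
Governing: weld metal.

φR_n ≈ 284 kN (weld metal governs)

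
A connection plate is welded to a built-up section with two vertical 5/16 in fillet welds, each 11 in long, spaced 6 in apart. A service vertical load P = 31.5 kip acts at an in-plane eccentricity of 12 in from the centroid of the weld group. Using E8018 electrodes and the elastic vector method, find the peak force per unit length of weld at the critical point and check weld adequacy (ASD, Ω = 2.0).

E80XX → F_EXX = 80 ksi.
Total weld length L_w = 22 in. Treat welds as unit-width lines.
Polar moment about centroid: J = 2[d³/12 + d(b/2)²] = 2[11³/12 + 11×3²] = 419.8 in³.
Direct shear f_v = P/L_w = 31.5 / 22 = 1.432 kip/in (vertical).
Torsion M = P·e = 31.5 × 12 = 378 kip·in.
Critical point at (x, y) = (3, 5.5) from centroid. f_tx = M·y/J = 4.952 kip/in; f_ty = M·x/J = 2.701 kip/in.
Resultant f_max = √[f_tx² + (f_v + f_ty)²] = √[4.952² + (1.432 + 2.701)²] = 6.45 kip/in.
Capacity per unit length: r_n/Ω = (1/2.0) × 0.6 × 80 × (0.707 × 0.3125) = 5.302 kip/in.
6.45 > 5.302 → NOT adequate.

f_max ≈ 6.45 kip/in; NOT adequate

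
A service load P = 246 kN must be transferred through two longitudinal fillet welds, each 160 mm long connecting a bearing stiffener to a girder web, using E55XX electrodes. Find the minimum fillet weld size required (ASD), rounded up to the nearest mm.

w = 7 mm

E55XX → F_EXX = 550 MPa.
Total weld length L = 320 mm.
Required throat t_e = P × Ω / (0.6 F_EXX × L) = 246 × 2.0 / (0.6 × 550 × 320 × 10⁻³) = 4.659 mm.
Required leg w = t_e / 0.707 = 6.59 mm → use 7 mm.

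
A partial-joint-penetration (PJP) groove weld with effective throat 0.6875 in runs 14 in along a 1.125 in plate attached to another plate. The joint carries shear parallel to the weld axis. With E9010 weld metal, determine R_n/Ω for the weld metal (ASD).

R_n/Ω ≈ 260 kip

E90XX → F_EXX = 90 ksi.
Effective throat (given) t_e = 0.6875 in.
A_we = 0.6875 × 14 = 9.625 in².
F_nw = 0.6 F_EXX = 54 ksi.
R_n/Ω = (54 × 9.625) / 2.0 = 259.9 kip.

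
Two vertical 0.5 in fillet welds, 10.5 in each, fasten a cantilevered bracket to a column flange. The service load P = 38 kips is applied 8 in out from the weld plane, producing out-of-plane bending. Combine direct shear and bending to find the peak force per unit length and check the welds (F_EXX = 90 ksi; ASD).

L_w = 2 × 10.5 = 21 in; section modulus (unit throat) S = 2 × L²/6 = 36.75 in².
Direct shear f_v = P/L_w = 38/21 = 1.81 kip/in.
Moment M = P × e = 38 × 8 = 304 kip·in; bending f_b = M/S = 8.272 kip/in.
f_max = √(f_v² + f_b²) = √(1.81² + 8.272²) = 8.468 kip/in.
r_n/Ω = (1/2.0) × 0.6 × 90 × (0.707 × 0.5) = 9.544 kip/in → adequate.

f_max ≈ 8.47 kip/in; adequate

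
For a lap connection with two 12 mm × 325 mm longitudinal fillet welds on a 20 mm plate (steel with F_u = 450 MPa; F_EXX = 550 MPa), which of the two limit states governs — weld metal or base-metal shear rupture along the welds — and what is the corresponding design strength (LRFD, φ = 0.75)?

φR_n ≈ 1360 kN (weld metal governs)

t_e = 0.707 × 12 = 8.484 mm; L = 650 mm.
Weld metal: φR_n = 0.75 × 0.6 × 550 × 8.484 × 650 × 10⁻³ = 1365 kN.
Base metal (shear rupture): φR_n = 0.75 × 0.6 × 450 × 20 × 650 × 10⁻³ = 2632 kN.
Governing: weld metal.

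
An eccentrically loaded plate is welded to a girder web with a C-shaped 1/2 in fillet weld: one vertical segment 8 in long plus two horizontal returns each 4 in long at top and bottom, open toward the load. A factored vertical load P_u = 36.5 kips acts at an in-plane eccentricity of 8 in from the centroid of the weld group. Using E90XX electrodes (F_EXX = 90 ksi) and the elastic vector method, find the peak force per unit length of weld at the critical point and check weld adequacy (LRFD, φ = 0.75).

Total weld length L_w = 16 in. Treat welds as unit-width lines.
Centroid: x̄ = 2×4×2 / 16 = 1 in from the vertical weld.
Polar moment about centroid: J = I_x + I_y = [8³/12 + 2×4×4²] + [8×1² + 2(4³/12 + 4×1²)] = 197.3 in³.
Direct shear f_v = P/L_w = 36.5 / 16 = 2.281 kip/in (vertical).
Torsion M = P·e = 36.5 × 8 = 292 kip·in.
Critical point at (x, y) = (3, 4) from centroid. f_tx = M·y/J = 5.919 kip/in; f_ty = M·x/J = 4.439 kip/in.
Resultant f_max = √[f_tx² + (f_v + f_ty)²] = √[5.919² + (2.281 + 4.439)²] = 8.955 kip/in.
Capacity per unit length: φr_n = 0.75 × 0.6 × 90 × (0.707 × 0.5) = 14.32 kip/in.
8.955 ≤ 14.32 → adequate.

f_max ≈ 8.96 kip/in; adequate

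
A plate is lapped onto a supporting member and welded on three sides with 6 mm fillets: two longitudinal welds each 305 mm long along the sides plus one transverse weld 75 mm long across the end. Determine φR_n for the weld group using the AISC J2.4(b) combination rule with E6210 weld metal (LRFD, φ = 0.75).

E62XX → F_EXX = 620 MPa.
t_e = 0.707 × 6 = 4.242 mm.
R_nwl = 0.6 × 620 × 4.242 × 610 × 10⁻³ = 962.6 kN (longitudinal, 2 welds).
R_nwt = 0.6 × 620 × 4.242 × 75 × 10⁻³ = 118.4 kN (transverse, base value).
(i) R_nwl + R_nwt = 1081 kN; (ii) 0.85 R_nwl + 1.5 R_nwt = 995.7 kN.
R_n = max = 1081 kN [governs: (i)]; φR_n = 810.7 kN.

φR_n ≈ 811 kN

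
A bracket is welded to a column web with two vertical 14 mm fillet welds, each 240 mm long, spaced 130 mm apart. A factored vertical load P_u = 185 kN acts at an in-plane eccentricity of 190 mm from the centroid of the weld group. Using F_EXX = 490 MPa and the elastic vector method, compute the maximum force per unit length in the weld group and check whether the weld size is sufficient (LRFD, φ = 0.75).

Total weld length L_w = 480 mm. Treat welds as unit-width lines.
Polar moment about centroid: J = 2[d³/12 + d(b/2)²] = 2[240³/12 + 240×65²] = 4332000 mm³.
Direct shear f_v = P/L_w = 185×10³ / 480 = 385.4 N/mm (vertical).
Torsion M = P·e = 185×10³ × 190 = 35150000 N·mm.
Critical point at (x, y) = (65, 120) from centroid. f_tx = M·y/J = 973.7 N/mm; f_ty = M·x/J = 527.4 N/mm.
Resultant f_max = √[f_tx² + (f_v + f_ty)²] = √[973.7² + (385.4 + 527.4)²] = 1335 N/mm.
Capacity per unit length: φr_n = 0.75 × 0.6 × 490 × (0.707 × 14) = 2183 N/mm.
1335 ≤ 2183 → adequate.

f_max ≈ 1330 N/mm; adequate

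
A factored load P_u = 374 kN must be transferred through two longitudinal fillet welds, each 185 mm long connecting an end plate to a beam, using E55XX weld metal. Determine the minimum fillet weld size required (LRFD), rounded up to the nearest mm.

E55XX → F_EXX = 550 MPa.
Total weld length L = 370 mm.
Required throat t_e = P_u / (φ × 0.6 F_EXX × L) = 374 / (0.75 × 0.6 × 550 × 370 × 10⁻³) = 4.084 mm.
Required leg w = t_e / 0.707 = 5.777 mm → use 6 mm.

w = 6 mm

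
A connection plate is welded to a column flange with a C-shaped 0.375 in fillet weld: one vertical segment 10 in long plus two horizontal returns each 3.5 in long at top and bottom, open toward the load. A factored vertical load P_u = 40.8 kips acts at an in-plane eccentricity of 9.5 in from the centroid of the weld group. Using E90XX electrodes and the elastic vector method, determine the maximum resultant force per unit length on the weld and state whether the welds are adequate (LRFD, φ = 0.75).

E90XX → F_EXX = 90 ksi.
Total weld length L_w = 17 in. Treat welds as unit-width lines.
Centroid: x̄ = 2×3.5×1.75 / 17 = 0.7206 in from the vertical weld.
Polar moment about centroid: J = I_x + I_y = [10³/12 + 2×3.5×5²] + [10×0.7206² + 2(3.5³/12 + 3.5×1.029²)] = 278.1 in³.
Direct shear f_v = P/L_w = 40.8 / 17 = 2.4 kip/in (vertical).
Torsion M = P·e = 40.8 × 9.5 = 387.6 kip·in.
Critical point at (x, y) = (2.779, 5) from centroid. f_tx = M·y/J = 6.969 kip/in; f_ty = M·x/J = 3.874 kip/in.
Resultant f_max = √[f_tx² + (f_v + f_ty)²] = √[6.969² + (2.4 + 3.874)²] = 9.377 kip/in.
Capacity per unit length: φr_n = 0.75 × 0.6 × 90 × (0.707 × 0.375) = 10.74 kip/in.
9.377 ≤ 10.74 → adequate.

f_max ≈ 9.38 kip/in; adequate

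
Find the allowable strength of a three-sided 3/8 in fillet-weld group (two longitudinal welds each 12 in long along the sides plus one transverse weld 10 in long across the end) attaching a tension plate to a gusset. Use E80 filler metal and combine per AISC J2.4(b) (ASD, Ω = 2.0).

E80XX → F_EXX = 80 ksi.
t_e = 0.707 × 0.375 = 0.2651 in.
R_nwl = 0.6 × 80 × 0.2651 × 24 = 305.4 kip (longitudinal, 2 welds).
R_nwt = 0.6 × 80 × 0.2651 × 10 = 127.3 kip (transverse, base value).
(i) R_nwl + R_nwt = 432.7 kip; (ii) 0.85 R_nwl + 1.5 R_nwt = 450.5 kip.
R_n = max = 450.5 kip [governs: (ii)]; R_n/Ω = 225.3 kip.

R_n/Ω ≈ 225 kip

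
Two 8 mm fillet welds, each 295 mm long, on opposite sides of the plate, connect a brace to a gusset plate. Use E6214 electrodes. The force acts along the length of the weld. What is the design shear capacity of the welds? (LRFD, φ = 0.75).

E62XX → F_EXX = 620 MPa.
Effective throat t_e = 0.707 × 8 = 5.656 mm.
Total length L = 590 mm; A_we = 5.656 × 590 = 3337 mm².
F_nw = 0.6 F_EXX = 0.6 × 620 = 372 MPa.
φR_n = 0.75 × 372 × 3337 × 10⁻³ = 931 kN.

φR_n ≈ 931 kN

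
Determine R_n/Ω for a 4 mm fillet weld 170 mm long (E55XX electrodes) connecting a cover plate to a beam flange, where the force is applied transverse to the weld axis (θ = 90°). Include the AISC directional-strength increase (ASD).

E55XX → F_EXX = 550 MPa.
t_e = 0.707 × 4 = 2.828 mm; A_we = 2.828 × 170 = 480.8 mm².
Directional factor: 1.0 + 0.5 sin^1.5(90°) = 1.5.
F_nw = 0.6 × 550 × 1.5 = 495 MPa.
R_n/Ω = (495 × 480.8) / 2.0 × 10⁻³ = 119 kN.

R_n/Ω ≈ 119 kN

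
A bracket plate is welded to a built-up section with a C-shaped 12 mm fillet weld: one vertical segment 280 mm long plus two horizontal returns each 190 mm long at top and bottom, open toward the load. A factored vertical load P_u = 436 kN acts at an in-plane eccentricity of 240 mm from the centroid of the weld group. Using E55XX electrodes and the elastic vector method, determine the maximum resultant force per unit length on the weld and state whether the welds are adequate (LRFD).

E55XX → F_EXX = 550 MPa.
Total weld length L_w = 660 mm. Treat welds as unit-width lines.
Centroid: x̄ = 2×190×95 / 660 = 54.7 mm from the vertical weld.
Polar moment about centroid: J = I_x + I_y = [280³/12 + 2×190×140²] + [280×54.7² + 2(190³/12 + 190×40.3²)] = 11880000 mm³.
Direct shear f_v = P/L_w = 436×10³ / 660 = 660.6 N/mm (vertical).
Torsion M = P·e = 436×10³ × 240 = 104640000 N·mm.
Critical point at (x, y) = (135.3, 140) from centroid. f_tx = M·y/J = 1234 N/mm; f_ty = M·x/J = 1192 N/mm.
Resultant f_max = √[f_tx² + (f_v + f_ty)²] = √[1234² + (660.6 + 1192)²] = 2226 N/mm.
Capacity per unit length: φr_n = 0.75 × 0.6 × 550 × (0.707 × 12) = 2100 N/mm.
2226 > 2100 → NOT adequate.

f_max ≈ 2230 N/mm; NOT adequate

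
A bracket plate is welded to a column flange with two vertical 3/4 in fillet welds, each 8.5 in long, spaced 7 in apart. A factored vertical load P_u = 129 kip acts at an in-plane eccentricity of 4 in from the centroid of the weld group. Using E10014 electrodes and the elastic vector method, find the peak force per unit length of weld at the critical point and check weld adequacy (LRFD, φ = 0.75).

E100XX → F_EXX = 100 ksi.
Total weld length L_w = 17 in. Treat welds as unit-width lines.
Polar moment about centroid: J = 2[d³/12 + d(b/2)²] = 2[8.5³/12 + 8.5×3.5²] = 310.6 in³.
Direct shear f_v = P/L_w = 129 / 17 = 7.588 kip/in (vertical).
Torsion M = P·e = 129 × 4 = 516 kip·in.
Critical point at (x, y) = (3.5, 4.25) from centroid. f_tx = M·y/J = 7.06 kip/in; f_ty = M·x/J = 5.814 kip/in.
Resultant f_max = √[f_tx² + (f_v + f_ty)²] = √[7.06² + (7.588 + 5.814)²] = 15.15 kip/in.
Capacity per unit length: φr_n = 0.75 × 0.6 × 100 × (0.707 × 0.75) = 23.86 kip/in.
15.15 ≤ 23.86 → adequate.

f_max ≈ 15.1 kip/in; adequate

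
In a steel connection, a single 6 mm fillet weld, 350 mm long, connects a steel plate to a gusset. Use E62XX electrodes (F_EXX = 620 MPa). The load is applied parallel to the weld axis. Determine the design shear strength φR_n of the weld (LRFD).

φR_n ≈ 414 kN

Effective throat t_e = 0.707 × 6 = 4.242 mm.
Total length L = 350 mm; A_we = 4.242 × 350 = 1485 mm².
F_nw = 0.6 F_EXX = 0.6 × 620 = 372 MPa.
φR_n = 0.75 × 372 × 1485 × 10⁻³ = 414.2 kN.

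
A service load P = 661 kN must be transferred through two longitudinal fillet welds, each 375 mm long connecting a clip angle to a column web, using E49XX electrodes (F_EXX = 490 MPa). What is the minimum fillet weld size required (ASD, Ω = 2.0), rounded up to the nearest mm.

w = 9 mm

Total weld length L = 750 mm.
Required throat t_e = P × Ω / (0.6 F_EXX × L) = 661 × 2.0 / (0.6 × 490 × 750 × 10⁻³) = 5.995 mm.
Required leg w = t_e / 0.707 = 8.48 mm → use 9 mm.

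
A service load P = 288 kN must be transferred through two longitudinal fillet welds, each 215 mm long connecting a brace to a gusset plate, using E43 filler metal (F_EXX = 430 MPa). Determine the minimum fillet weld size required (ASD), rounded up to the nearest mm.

Total weld length L = 430 mm.
Required throat t_e = P × Ω / (0.6 F_EXX × L) = 288 × 2.0 / (0.6 × 430 × 430 × 10⁻³) = 5.192 mm.
Required leg w = t_e / 0.707 = 7.344 mm → use 8 mm.

w = 8 mm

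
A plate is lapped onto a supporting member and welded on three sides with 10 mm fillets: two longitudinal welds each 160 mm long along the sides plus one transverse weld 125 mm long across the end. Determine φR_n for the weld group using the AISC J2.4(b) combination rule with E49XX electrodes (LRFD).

φR_n ≈ 716 kN

E49XX → F_EXX = 490 MPa.
t_e = 0.707 × 10 = 7.07 mm.
R_nwl = 0.6 × 490 × 7.07 × 320 × 10⁻³ = 665.1 kN (longitudinal, 2 welds).
R_nwt = 0.6 × 490 × 7.07 × 125 × 10⁻³ = 259.8 kN (transverse, base value).
(i) R_nwl + R_nwt = 925 kN; (ii) 0.85 R_nwl + 1.5 R_nwt = 955.1 kN.
R_n = max = 955.1 kN [governs: (ii)]; φR_n = 716.3 kN.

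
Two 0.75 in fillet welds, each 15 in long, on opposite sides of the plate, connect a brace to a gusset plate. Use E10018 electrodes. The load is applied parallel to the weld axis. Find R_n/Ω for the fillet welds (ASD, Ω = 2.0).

E100XX → F_EXX = 100 ksi.
Effective throat t_e = 0.707 × 0.75 = 0.5302 in.
Total length L = 30 in; A_we = 0.5302 × 30 = 15.91 in².
F_nw = 0.6 F_EXX = 0.6 × 100 = 60 ksi.
R_n = 60 × 15.91 = 954.5 kip; R_n/Ω = 954.5/2.0 = 477.2 kip.

R_n/Ω ≈ 477 kip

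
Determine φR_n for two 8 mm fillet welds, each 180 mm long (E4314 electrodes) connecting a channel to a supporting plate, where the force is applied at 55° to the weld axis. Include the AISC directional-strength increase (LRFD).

φR_n ≈ 540 kN

E43XX → F_EXX = 430 MPa.
t_e = 0.707 × 8 = 5.656 mm; A_we = 5.656 × 360 = 2036 mm².
Directional factor: 1.0 + 0.5 sin^1.5(55°) = 1.371.
F_nw = 0.6 × 430 × 1.371 = 353.6 MPa.
φR_n = 0.75 × 353.6 × 2036 × 10⁻³ = 540 kN.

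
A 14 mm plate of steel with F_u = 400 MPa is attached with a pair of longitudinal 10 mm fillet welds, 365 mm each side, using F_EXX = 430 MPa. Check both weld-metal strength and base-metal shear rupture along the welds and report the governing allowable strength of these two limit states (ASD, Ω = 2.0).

R_n/Ω ≈ 666 kN (weld metal governs)

t_e = 0.707 × 10 = 7.07 mm; L = 730 mm.
Weld metal: R_n/Ω = (1/2.0) × 0.6 × 430 × 7.07 × 730 × 10⁻³ = 665.8 kN.
Base metal (shear rupture): R_n/Ω = (1/2.0) × 0.6 × 400 × 14 × 730 × 10⁻³ = 1226 kN.
Governing: weld metal.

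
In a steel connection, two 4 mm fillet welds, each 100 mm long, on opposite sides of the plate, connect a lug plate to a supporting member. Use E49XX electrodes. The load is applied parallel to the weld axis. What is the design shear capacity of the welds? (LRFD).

E49XX → F_EXX = 490 MPa.
Effective throat t_e = 0.707 × 4 = 2.828 mm.
Total length L = 200 mm; A_we = 2.828 × 200 = 565.6 mm².
F_nw = 0.6 F_EXX = 0.6 × 490 = 294 MPa.
φR_n = 0.75 × 294 × 565.6 × 10⁻³ = 124.7 kN.

φR_n ≈ 125 kN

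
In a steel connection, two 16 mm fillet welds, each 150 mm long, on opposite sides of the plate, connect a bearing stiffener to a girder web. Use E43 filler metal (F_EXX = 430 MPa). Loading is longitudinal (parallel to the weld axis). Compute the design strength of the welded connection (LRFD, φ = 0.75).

φR_n ≈ 657 kN

Effective throat t_e = 0.707 × 16 = 11.31 mm.
Total length L = 300 mm; A_we = 11.31 × 300 = 3394 mm².
F_nw = 0.6 F_EXX = 0.6 × 430 = 258 MPa.
φR_n = 0.75 × 258 × 3394 × 10⁻³ = 656.7 kN.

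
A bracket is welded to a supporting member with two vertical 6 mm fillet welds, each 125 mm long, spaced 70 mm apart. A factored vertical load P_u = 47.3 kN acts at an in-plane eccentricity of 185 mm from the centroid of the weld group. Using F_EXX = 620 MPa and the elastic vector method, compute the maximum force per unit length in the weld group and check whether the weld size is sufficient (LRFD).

f_max ≈ 1100 N/mm; adequate

Total weld length L_w = 250 mm. Treat welds as unit-width lines.
Polar moment about centroid: J = 2[d³/12 + d(b/2)²] = 2[125³/12 + 125×35²] = 631800 mm³.
Direct shear f_v = P/L_w = 47.3×10³ / 250 = 189.2 N/mm (vertical).
Torsion M = P·e = 47.3×10³ × 185 = 8750500 N·mm.
Critical point at (x, y) = (35, 62.5) from centroid. f_tx = M·y/J = 865.7 N/mm; f_ty = M·x/J = 484.8 N/mm.
Resultant f_max = √[f_tx² + (f_v + f_ty)²] = √[865.7² + (189.2 + 484.8)²] = 1097 N/mm.
Capacity per unit length: φr_n = 0.75 × 0.6 × 620 × (0.707 × 6) = 1184 N/mm.
1097 ≤ 1184 → adequate.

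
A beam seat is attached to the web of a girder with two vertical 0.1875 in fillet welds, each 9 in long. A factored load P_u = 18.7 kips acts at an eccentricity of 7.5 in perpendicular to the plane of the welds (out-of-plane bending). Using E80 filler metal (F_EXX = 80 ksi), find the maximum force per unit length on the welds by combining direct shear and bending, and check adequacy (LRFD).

L_w = 2 × 9 = 18 in; section modulus (unit throat) S = 2 × L²/6 = 27 in².
Direct shear f_v = P/L_w = 18.7/18 = 1.039 kip/in.
Moment M = P × e = 18.7 × 7.5 = 140.25 kip·in; bending f_b = M/S = 5.194 kip/in.
f_max = √(f_v² + f_b²) = √(1.039² + 5.194²) = 5.297 kip/in.
φr_n = 0.75 × 0.6 × 80 × (0.707 × 0.1875) = 4.772 kip/in → NOT adequate.

f_max ≈ 5.3 kip/in; NOT adequate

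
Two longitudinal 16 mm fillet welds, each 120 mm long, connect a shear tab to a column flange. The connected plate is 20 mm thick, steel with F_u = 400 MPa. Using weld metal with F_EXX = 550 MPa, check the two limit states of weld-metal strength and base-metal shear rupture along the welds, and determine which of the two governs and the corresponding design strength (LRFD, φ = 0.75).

φR_n ≈ 672 kN (weld metal governs)

t_e = 0.707 × 16 = 11.31 mm; L = 240 mm.
Weld metal: φR_n = 0.75 × 0.6 × 550 × 11.31 × 240 × 10⁻³ = 671.9 kN.
Base metal (shear rupture): φR_n = 0.75 × 0.6 × 400 × 20 × 240 × 10⁻³ = 864 kN.
Governing: weld metal.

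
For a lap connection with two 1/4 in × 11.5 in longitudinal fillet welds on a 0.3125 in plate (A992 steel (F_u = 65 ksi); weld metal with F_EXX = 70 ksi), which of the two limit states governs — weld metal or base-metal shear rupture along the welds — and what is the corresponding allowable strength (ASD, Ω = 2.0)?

R_n/Ω ≈ 85.4 kip (weld metal governs)

t_e = 0.707 × 0.25 = 0.1767 in; L = 23 in.
Weld metal: R_n/Ω = (1/2.0) × 0.6 × 70 × 0.1767 × 23 = 85.37 kip.
Base metal (shear rupture): R_n/Ω = (1/2.0) × 0.6 × 65 × 0.3125 × 23 = 140.2 kip.
Governing: weld metal.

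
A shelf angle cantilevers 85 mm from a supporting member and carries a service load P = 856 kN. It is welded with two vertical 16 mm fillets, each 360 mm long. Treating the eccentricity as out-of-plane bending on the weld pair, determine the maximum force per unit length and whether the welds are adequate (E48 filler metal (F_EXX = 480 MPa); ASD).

f_max ≈ 2060 N/mm; NOT adequate

L_w = 2 × 360 = 720 mm; section modulus (unit throat) S = 2 × L²/6 = 43200 mm².
Direct shear f_v = P/L_w = 856×10³/720 = 1189 N/mm.
Moment M = P × e = 856×10³ × 85 = 72760000 N·mm; bending f_b = M/S = 1684 N/mm.
f_max = √(f_v² + f_b²) = √(1189² + 1684²) = 2062 N/mm.
r_n/Ω = (1/2.0) × 0.6 × 480 × (0.707 × 16) = 1629 N/mm → NOT adequate.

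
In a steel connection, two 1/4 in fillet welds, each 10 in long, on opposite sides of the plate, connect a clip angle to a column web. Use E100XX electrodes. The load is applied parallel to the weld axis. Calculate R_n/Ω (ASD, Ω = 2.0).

E100XX → F_EXX = 100 ksi.
Effective throat t_e = 0.707 × 0.25 = 0.1767 in.
Total length L = 20 in; A_we = 0.1767 × 20 = 3.535 in².
F_nw = 0.6 F_EXX = 0.6 × 100 = 60 ksi.
R_n = 60 × 3.535 = 212.1 kip; R_n/Ω = 212.1/2.0 = 106 kip.

R_n/Ω ≈ 106 kip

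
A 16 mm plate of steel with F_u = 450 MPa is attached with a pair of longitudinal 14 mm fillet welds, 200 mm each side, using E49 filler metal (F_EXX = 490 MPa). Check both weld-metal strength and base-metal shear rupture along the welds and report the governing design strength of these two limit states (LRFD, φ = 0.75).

t_e = 0.707 × 14 = 9.898 mm; L = 400 mm.
Weld metal: φR_n = 0.75 × 0.6 × 490 × 9.898 × 400 × 10⁻³ = 873 kN.
Base metal (shear rupture): φR_n = 0.75 × 0.6 × 450 × 16 × 400 × 10⁻³ = 1296 kN.
Governing: weld metal.

φR_n ≈ 873 kN (weld metal governs)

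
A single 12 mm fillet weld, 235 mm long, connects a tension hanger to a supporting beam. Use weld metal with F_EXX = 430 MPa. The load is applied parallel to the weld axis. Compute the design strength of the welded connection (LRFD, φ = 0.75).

φR_n ≈ 386 kN

Effective throat t_e = 0.707 × 12 = 8.484 mm.
Total length L = 235 mm; A_we = 8.484 × 235 = 1994 mm².
F_nw = 0.6 F_EXX = 0.6 × 430 = 258 MPa.
φR_n = 0.75 × 258 × 1994 × 10⁻³ = 385.8 kN.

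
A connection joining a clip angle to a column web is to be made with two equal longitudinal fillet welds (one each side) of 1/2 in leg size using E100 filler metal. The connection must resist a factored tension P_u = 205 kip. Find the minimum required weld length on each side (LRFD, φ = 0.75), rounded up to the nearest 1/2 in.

L = 6.5 in on each side

E100XX → F_EXX = 100 ksi.
Throat t_e = 0.707 × 0.5 = 0.3535 in.
φr_n = 0.75 × 0.6 × 100 × 0.3535 = 15.91 kip/in.
L_req = P_u / φr_n = 205 / 15.91 = 12.89 in total.
Per side: 12.89 / 2 = 6.444 in.
Round up → use L = 6.5 in on each side.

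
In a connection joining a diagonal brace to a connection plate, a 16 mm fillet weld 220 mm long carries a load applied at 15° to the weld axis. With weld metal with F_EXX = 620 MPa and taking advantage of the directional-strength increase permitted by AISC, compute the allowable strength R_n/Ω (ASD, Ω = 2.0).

R_n/Ω ≈ 493 kN

t_e = 0.707 × 16 = 11.31 mm; A_we = 11.31 × 220 = 2489 mm².
Directional factor: 1.0 + 0.5 sin^1.5(15°) = 1.066.
F_nw = 0.6 × 620 × 1.066 = 396.5 MPa.
R_n/Ω = (396.5 × 2489) / 2.0 × 10⁻³ = 493.4 kN.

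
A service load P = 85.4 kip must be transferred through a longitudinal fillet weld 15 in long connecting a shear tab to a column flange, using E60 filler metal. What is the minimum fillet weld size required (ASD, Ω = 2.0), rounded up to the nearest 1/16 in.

E60XX → F_EXX = 60 ksi.
Total weld length L = 15 in.
Required throat t_e = P × Ω / (0.6 F_EXX × L) = 85.4 × 2.0 / (0.6 × 60 × 15) = 0.3163 in.
Required leg w = t_e / 0.707 = 0.4474 in → use 1/2 in.

w = 1/2 in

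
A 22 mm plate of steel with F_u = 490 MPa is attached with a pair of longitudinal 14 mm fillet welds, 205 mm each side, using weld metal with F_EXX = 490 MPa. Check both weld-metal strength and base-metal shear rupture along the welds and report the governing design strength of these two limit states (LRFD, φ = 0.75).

t_e = 0.707 × 14 = 9.898 mm; L = 410 mm.
Weld metal: φR_n = 0.75 × 0.6 × 490 × 9.898 × 410 × 10⁻³ = 894.8 kN.
Base metal (shear rupture): φR_n = 0.75 × 0.6 × 490 × 22 × 410 × 10⁻³ = 1989 kN.
Governing: weld metal.

φR_n ≈ 895 kN (weld metal governs)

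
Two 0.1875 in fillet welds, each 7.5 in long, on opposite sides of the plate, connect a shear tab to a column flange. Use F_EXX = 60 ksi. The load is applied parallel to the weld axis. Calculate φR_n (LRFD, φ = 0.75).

Effective throat t_e = 0.707 × 0.1875 = 0.1326 in.
Total length L = 15 in; A_we = 0.1326 × 15 = 1.988 in².
F_nw = 0.6 F_EXX = 0.6 × 60 = 36 ksi.
φR_n = 0.75 × 36 × 1.988 = 53.69 kip.

φR_n ≈ 53.7 kip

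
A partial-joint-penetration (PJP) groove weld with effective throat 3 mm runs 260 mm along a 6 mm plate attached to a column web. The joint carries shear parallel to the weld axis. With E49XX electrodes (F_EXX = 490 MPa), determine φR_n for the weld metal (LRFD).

φR_n ≈ 172 kN

Effective throat (given) t_e = 3 mm.
A_we = 3 × 260 = 780 mm².
F_nw = 0.6 F_EXX = 294 MPa.
φR_n = 0.75 × 294 × 780 × 10⁻³ = 172 kN.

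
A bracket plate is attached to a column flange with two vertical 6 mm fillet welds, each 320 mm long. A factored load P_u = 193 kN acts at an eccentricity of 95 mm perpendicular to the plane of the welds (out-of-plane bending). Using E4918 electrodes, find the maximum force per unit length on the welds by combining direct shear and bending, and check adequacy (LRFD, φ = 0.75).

E49XX → F_EXX = 490 MPa.
L_w = 2 × 320 = 640 mm; section modulus (unit throat) S = 2 × L²/6 = 34130 mm².
Direct shear f_v = P/L_w = 193×10³/640 = 301.6 N/mm.
Moment M = P × e = 193×10³ × 95 = 18335000 N·mm; bending f_b = M/S = 537.2 N/mm.
f_max = √(f_v² + f_b²) = √(301.6² + 537.2²) = 616 N/mm.
φr_n = 0.75 × 0.6 × 490 × (0.707 × 6) = 935.4 N/mm → adequate.

f_max ≈ 616 N/mm; adequate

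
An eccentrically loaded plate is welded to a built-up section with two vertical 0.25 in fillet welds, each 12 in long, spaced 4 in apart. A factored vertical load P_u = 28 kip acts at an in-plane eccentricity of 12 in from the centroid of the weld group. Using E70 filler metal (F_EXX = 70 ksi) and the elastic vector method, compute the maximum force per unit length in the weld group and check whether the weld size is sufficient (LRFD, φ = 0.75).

Total weld length L_w = 24 in. Treat welds as unit-width lines.
Polar moment about centroid: J = 2[d³/12 + d(b/2)²] = 2[12³/12 + 12×2²] = 384 in³.
Direct shear f_v = P/L_w = 28 / 24 = 1.167 kip/in (vertical).
Torsion M = P·e = 28 × 12 = 336 kip·in.
Critical point at (x, y) = (2, 6) from centroid. f_tx = M·y/J = 5.25 kip/in; f_ty = M·x/J = 1.75 kip/in.
Resultant f_max = √[f_tx² + (f_v + f_ty)²] = √[5.25² + (1.167 + 1.75)²] = 6.006 kip/in.
Capacity per unit length: φr_n = 0.75 × 0.6 × 70 × (0.707 × 0.25) = 5.568 kip/in.
6.006 > 5.568 → NOT adequate.

f_max ≈ 6.01 kip/in; NOT adequate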